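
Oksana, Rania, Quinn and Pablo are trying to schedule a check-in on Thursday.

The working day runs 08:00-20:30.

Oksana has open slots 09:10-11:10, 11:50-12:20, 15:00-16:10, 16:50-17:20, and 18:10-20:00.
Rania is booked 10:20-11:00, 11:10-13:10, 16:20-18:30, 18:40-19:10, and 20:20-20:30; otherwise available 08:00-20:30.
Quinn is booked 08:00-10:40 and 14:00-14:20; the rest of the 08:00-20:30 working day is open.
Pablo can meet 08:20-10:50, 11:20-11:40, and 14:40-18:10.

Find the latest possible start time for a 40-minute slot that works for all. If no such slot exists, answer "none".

15:30

Rania free within 08:00–20:30: 08:00–10:20, 11:00–11:10, 13:10–16:20, 18:30–18:40, 19:10–20:20.
Quinn free within 08:00–20:30: 10:40–14:00, 14:20–20:30.
Oksana ∩ Rania: 09:10–10:20, 11:00–11:10, 15:00–16:10, 18:30–18:40, 19:10–20:00.
Oksana ∩ Rania ∩ Quinn: 11:00–11:10, 15:00–16:10, 18:30–18:40, 19:10–20:00.
Oksana ∩ Rania ∩ Quinn ∩ Pablo: 15:00–16:10.
Windows ≥ 40 min: 15:00–16:10.
Latest start in the last window 15:00–16:10 is 16:10 − 40 min = 15:30.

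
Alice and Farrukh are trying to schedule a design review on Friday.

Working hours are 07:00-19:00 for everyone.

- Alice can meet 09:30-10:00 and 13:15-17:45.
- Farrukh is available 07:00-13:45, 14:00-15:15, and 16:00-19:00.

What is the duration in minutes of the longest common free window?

105 minutes

Alice ∩ Farrukh: 09:30–10:00, 13:15–13:45, 14:00–15:15, 16:00–17:45.
Common window lengths: 30, 30, 75, 105 min; longest is 105.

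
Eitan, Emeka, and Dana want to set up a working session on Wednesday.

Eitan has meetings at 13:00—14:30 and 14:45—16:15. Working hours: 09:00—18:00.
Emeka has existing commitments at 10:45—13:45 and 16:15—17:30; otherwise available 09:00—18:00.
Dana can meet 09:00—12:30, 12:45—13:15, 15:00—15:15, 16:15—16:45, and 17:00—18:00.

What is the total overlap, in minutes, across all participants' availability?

135 minutes

Eitan free within 09:00–18:00: 09:00–13:00, 14:30–14:45, 16:15–18:00.
Emeka free within 09:00–18:00: 09:00–10:45, 13:45–16:15, 17:30–18:00.
Eitan ∩ Emeka: 09:00–10:45, 14:30–14:45, 17:30–18:00.
Eitan ∩ Emeka ∩ Dana: 09:00–10:45, 17:30–18:00.
Total common minutes: 105 + 30 = 135.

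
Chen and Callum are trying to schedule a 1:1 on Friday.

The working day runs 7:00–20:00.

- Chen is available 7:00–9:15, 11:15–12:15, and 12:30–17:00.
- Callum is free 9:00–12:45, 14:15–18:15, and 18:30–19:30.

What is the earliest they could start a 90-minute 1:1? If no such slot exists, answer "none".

Chen ∩ Callum: 09:00–09:15, 11:15–12:15, 12:30–12:45, 14:15–17:00.
Windows ≥ 90 min: 14:15–17:00.
Earliest such window starts at 14:15.

14:15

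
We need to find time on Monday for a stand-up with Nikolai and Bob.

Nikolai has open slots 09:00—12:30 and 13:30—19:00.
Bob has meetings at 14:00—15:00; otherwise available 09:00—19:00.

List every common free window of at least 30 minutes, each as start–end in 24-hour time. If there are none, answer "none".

Bob free within 09:00–19:00: 09:00–14:00, 15:00–19:00.
Nikolai ∩ Bob: 09:00–12:30, 13:30–14:00, 15:00–19:00.
Windows ≥ 30 min: 09:00–12:30, 13:30–14:00, 15:00–19:00.

09:00–12:30, 13:30–14:00, 15:00–19:00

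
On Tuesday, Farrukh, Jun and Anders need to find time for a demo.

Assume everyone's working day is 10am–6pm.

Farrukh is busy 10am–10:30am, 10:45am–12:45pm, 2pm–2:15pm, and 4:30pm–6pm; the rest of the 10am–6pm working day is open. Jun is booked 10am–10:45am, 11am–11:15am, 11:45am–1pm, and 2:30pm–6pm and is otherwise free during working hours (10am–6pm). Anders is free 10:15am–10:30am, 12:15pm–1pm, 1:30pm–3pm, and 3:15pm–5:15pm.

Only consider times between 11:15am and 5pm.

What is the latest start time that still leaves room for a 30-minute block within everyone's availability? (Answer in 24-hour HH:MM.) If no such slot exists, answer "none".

Farrukh free within 10:00–18:00: 10:30–10:45, 12:45–14:00, 14:15–16:30.
Jun free within 10:00–18:00: 10:45–11:00, 11:15–11:45, 13:00–14:30.
Farrukh ∩ Jun: 13:00–14:00, 14:15–14:30.
Farrukh ∩ Jun ∩ Anders: 13:30–14:00, 14:15–14:30.
Restricted to 11:15–17:00: 13:30–14:00, 14:15–14:30.
Windows ≥ 30 min: 13:30–14:00.
Latest start in the last window 13:30–14:00 is 14:00 − 30 min = 13:30.

13:30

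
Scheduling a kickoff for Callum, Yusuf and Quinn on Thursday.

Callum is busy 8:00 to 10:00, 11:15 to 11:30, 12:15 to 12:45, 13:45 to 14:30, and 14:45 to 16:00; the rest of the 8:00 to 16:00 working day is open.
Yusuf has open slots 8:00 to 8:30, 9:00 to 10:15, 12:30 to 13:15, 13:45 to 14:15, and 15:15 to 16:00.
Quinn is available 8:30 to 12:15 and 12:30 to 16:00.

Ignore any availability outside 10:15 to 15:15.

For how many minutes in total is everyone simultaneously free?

Callum free within 08:00–16:00: 10:00–11:15, 11:30–12:15, 12:45–13:45, 14:30–14:45.
Callum ∩ Yusuf: 10:00–10:15, 12:45–13:15.
Callum ∩ Yusuf ∩ Quinn: 10:00–10:15, 12:45–13:15.
Restricted to 10:15–15:15: 12:45–13:15.
Total common minutes: 30.

30 minutes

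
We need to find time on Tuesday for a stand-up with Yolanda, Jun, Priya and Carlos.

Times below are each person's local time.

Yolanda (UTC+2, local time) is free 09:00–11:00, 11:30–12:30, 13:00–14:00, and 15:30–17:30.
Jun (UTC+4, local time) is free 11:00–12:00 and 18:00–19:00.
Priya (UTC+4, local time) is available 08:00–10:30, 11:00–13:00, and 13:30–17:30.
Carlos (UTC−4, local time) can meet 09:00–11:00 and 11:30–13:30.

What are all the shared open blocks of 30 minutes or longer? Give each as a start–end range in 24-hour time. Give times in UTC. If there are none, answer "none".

Yolanda → UTC: 07:00–09:00, 09:30–10:30, 11:00–12:00, 13:30–15:30.
Jun → UTC: 07:00–08:00, 14:00–15:00.
Priya → UTC: 04:00–06:30, 07:00–09:00, 09:30–13:30.
Carlos → UTC: 13:00–15:00, 15:30–17:30.
Yolanda ∩ Jun: 07:00–08:00, 14:00–15:00.
Yolanda ∩ Jun ∩ Priya: 07:00–08:00.
Yolanda ∩ Jun ∩ Priya ∩ Carlos: (none).
Windows ≥ 30 min: (none).

none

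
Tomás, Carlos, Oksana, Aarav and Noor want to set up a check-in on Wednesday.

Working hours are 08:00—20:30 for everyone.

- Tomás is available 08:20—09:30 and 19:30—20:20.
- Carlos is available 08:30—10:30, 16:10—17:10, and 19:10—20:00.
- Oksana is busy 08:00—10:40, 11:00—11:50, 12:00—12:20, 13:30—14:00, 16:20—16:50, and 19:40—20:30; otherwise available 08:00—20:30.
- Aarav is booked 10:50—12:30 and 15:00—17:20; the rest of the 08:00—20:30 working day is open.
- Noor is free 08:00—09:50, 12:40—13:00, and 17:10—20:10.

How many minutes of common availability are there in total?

10 minutes

Oksana free within 08:00–20:30: 10:40–11:00, 11:50–12:00, 12:20–13:30, 14:00–16:20, 16:50–19:40.
Aarav free within 08:00–20:30: 08:00–10:50, 12:30–15:00, 17:20–20:30.
Tomás ∩ Carlos: 08:30–09:30, 19:30–20:00.
Tomás ∩ Carlos ∩ Oksana: 19:30–19:40.
Tomás ∩ Carlos ∩ Oksana ∩ Aarav: 19:30–19:40.
Tomás ∩ Carlos ∩ Oksana ∩ Aarav ∩ Noor: 19:30–19:40.
Total common minutes: 10.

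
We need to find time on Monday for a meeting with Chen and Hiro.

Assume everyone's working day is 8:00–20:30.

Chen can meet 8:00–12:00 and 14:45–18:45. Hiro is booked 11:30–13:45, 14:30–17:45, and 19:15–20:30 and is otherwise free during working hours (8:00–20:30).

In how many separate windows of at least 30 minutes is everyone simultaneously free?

Hiro free within 08:00–20:30: 08:00–11:30, 13:45–14:30, 17:45–19:15.
Chen ∩ Hiro: 08:00–11:30, 17:45–18:45.
Windows ≥ 30 min: 08:00–11:30, 17:45–18:45.
That's 2 windows.

2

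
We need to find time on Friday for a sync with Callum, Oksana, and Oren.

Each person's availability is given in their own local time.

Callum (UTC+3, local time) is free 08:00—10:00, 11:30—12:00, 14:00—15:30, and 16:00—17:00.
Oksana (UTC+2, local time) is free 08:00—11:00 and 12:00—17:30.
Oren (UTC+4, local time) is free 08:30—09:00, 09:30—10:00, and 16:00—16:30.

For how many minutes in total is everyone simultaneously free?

30 minutes

Callum → UTC: 05:00–07:00, 08:30–09:00, 11:00–12:30, 13:00–14:00.
Oksana → UTC: 06:00–09:00, 10:00–15:30.
Oren → UTC: 04:30–05:00, 05:30–06:00, 12:00–12:30.
Callum ∩ Oksana: 06:00–07:00, 08:30–09:00, 11:00–12:30, 13:00–14:00.
Callum ∩ Oksana ∩ Oren: 12:00–12:30.
Total common minutes: 30.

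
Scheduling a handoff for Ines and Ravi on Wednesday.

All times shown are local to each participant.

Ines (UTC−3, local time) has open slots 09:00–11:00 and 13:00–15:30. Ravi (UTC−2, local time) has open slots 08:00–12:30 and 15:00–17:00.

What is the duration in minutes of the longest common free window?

120 minutes

Ines → UTC: 12:00–14:00, 16:00–18:30.
Ravi → UTC: 10:00–14:30, 17:00–19:00.
Ines ∩ Ravi: 12:00–14:00, 17:00–18:30.
Common window lengths: 120, 90 min; longest is 120.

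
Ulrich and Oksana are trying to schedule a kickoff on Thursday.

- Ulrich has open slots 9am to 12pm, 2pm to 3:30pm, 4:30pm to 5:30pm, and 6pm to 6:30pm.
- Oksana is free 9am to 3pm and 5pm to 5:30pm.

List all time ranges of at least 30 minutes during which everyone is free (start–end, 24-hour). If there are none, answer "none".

Ulrich ∩ Oksana: 09:00–12:00, 14:00–15:00, 17:00–17:30.
Windows ≥ 30 min: 09:00–12:00, 14:00–15:00, 17:00–17:30.

09:00–12:00, 14:00–15:00, 17:00–17:30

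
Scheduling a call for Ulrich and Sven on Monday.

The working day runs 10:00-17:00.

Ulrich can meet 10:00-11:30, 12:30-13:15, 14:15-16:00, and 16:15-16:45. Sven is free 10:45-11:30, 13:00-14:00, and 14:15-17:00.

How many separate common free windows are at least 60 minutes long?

Ulrich ∩ Sven: 10:45–11:30, 13:00–13:15, 14:15–16:00, 16:15–16:45.
Windows ≥ 60 min: 14:15–16:00.
That's 1 window.

1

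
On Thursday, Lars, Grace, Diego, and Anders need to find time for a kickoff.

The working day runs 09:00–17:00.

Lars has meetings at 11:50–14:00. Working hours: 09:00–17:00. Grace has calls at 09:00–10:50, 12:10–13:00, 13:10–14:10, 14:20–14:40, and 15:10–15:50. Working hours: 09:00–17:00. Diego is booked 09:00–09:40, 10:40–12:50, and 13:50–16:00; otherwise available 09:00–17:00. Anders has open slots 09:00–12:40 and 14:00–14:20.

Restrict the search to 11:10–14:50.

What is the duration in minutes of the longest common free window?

Lars free within 09:00–17:00: 09:00–11:50, 14:00–17:00.
Grace free within 09:00–17:00: 10:50–12:10, 13:00–13:10, 14:10–14:20, 14:40–15:10, 15:50–17:00.
Diego free within 09:00–17:00: 09:40–10:40, 12:50–13:50, 16:00–17:00.
Lars ∩ Grace: 10:50–11:50, 14:10–14:20, 14:40–15:10, 15:50–17:00.
Lars ∩ Grace ∩ Diego: 16:00–17:00.
Lars ∩ Grace ∩ Diego ∩ Anders: (none).
Restricted to 11:10–14:50: (none).
No common window.

0 minutes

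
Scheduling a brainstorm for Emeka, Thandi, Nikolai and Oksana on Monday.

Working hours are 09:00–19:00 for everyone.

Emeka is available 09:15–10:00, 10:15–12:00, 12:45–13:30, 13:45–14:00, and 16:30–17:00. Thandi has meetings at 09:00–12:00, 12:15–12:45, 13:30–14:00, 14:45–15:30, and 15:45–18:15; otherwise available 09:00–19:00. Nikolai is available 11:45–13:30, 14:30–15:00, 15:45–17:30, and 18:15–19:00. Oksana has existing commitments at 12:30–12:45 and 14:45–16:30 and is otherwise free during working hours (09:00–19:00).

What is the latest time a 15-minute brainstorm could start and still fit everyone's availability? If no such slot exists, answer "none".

Thandi free within 09:00–19:00: 12:00–12:15, 12:45–13:30, 14:00–14:45, 15:30–15:45, 18:15–19:00.
Oksana free within 09:00–19:00: 09:00–12:30, 12:45–14:45, 16:30–19:00.
Emeka ∩ Thandi: 12:45–13:30.
Emeka ∩ Thandi ∩ Nikolai: 12:45–13:30.
Emeka ∩ Thandi ∩ Nikolai ∩ Oksana: 12:45–13:30.
Windows ≥ 15 min: 12:45–13:30.
Latest start in the last window 12:45–13:30 is 13:30 − 15 min = 13:15.

13:15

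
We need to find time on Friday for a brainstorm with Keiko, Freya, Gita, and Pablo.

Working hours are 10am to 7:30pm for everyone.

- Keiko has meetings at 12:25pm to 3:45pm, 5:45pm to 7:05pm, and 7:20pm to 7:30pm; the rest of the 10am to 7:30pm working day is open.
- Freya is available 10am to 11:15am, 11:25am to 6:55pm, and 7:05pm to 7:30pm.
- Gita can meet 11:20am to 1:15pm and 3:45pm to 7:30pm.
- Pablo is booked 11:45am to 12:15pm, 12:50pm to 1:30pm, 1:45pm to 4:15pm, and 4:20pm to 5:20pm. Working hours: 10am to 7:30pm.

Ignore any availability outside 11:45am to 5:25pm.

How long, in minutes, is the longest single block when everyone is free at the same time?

Keiko free within 10:00–19:30: 10:00–12:25, 15:45–17:45, 19:05–19:20.
Pablo free within 10:00–19:30: 10:00–11:45, 12:15–12:50, 13:30–13:45, 16:15–16:20, 17:20–19:30.
Keiko ∩ Freya: 10:00–11:15, 11:25–12:25, 15:45–17:45, 19:05–19:20.
Keiko ∩ Freya ∩ Gita: 11:25–12:25, 15:45–17:45, 19:05–19:20.
Keiko ∩ Freya ∩ Gita ∩ Pablo: 11:25–11:45, 12:15–12:25, 16:15–16:20, 17:20–17:45, 19:05–19:20.
Restricted to 11:45–17:25: 12:15–12:25, 16:15–16:20, 17:20–17:25.
Common window lengths: 10, 5, 5 min; longest is 10.

10 minutes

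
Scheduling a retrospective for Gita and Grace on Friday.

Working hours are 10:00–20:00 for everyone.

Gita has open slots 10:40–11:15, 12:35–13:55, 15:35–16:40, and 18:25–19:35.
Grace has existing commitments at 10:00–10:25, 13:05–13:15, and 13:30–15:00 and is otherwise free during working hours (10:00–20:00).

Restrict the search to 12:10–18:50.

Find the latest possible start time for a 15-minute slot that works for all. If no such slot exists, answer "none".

18:35

Grace free within 10:00–20:00: 10:25–13:05, 13:15–13:30, 15:00–20:00.
Gita ∩ Grace: 10:40–11:15, 12:35–13:05, 13:15–13:30, 15:35–16:40, 18:25–19:35.
Restricted to 12:10–18:50: 12:35–13:05, 13:15–13:30, 15:35–16:40, 18:25–18:50.
Windows ≥ 15 min: 12:35–13:05, 13:15–13:30, 15:35–16:40, 18:25–18:50.
Latest start in the last window 18:25–18:50 is 18:50 − 15 min = 18:35.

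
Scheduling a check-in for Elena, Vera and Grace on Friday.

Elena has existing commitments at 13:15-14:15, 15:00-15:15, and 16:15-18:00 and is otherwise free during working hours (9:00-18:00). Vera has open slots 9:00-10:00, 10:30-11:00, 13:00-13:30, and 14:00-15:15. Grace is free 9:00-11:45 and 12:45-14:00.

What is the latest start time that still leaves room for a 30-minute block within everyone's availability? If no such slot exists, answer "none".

10:30

Elena free within 09:00–18:00: 09:00–13:15, 14:15–15:00, 15:15–16:15.
Elena ∩ Vera: 09:00–10:00, 10:30–11:00, 13:00–13:15, 14:15–15:00.
Elena ∩ Vera ∩ Grace: 09:00–10:00, 10:30–11:00, 13:00–13:15.
Windows ≥ 30 min: 09:00–10:00, 10:30–11:00.
Latest start in the last window 10:30–11:00 is 11:00 − 30 min = 10:30.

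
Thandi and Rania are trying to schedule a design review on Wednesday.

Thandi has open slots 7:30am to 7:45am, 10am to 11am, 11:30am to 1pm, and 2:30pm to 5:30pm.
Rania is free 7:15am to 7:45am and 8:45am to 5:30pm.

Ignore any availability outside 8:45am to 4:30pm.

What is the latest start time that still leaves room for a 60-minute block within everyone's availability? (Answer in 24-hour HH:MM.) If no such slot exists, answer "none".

Thandi ∩ Rania: 07:30–07:45, 10:00–11:00, 11:30–13:00, 14:30–17:30.
Restricted to 08:45–16:30: 10:00–11:00, 11:30–13:00, 14:30–16:30.
Windows ≥ 60 min: 10:00–11:00, 11:30–13:00, 14:30–16:30.
Latest start in the last window 14:30–16:30 is 16:30 − 60 min = 15:30.

15:30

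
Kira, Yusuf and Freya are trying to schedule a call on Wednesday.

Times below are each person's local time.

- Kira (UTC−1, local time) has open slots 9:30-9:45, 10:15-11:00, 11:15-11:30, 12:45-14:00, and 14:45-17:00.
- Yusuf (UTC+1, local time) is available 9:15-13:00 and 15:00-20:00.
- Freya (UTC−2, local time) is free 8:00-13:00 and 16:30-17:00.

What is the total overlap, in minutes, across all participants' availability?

Kira → UTC: 10:30–10:45, 11:15–12:00, 12:15–12:30, 13:45–15:00, 15:45–18:00.
Yusuf → UTC: 08:15–12:00, 14:00–19:00.
Freya → UTC: 10:00–15:00, 18:30–19:00.
Kira ∩ Yusuf: 10:30–10:45, 11:15–12:00, 14:00–15:00, 15:45–18:00.
Kira ∩ Yusuf ∩ Freya: 10:30–10:45, 11:15–12:00, 14:00–15:00.
Total common minutes: 15 + 45 + 60 = 120.

120 minutes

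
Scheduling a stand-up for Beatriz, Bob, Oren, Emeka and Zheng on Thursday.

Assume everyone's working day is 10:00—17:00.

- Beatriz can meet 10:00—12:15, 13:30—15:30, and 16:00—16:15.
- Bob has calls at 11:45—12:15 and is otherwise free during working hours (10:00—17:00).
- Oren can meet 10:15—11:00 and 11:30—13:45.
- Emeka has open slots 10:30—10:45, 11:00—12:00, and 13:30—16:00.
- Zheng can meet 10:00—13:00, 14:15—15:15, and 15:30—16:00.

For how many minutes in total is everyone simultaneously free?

30 minutes

Bob free within 10:00–17:00: 10:00–11:45, 12:15–17:00.
Beatriz ∩ Bob: 10:00–11:45, 13:30–15:30, 16:00–16:15.
Beatriz ∩ Bob ∩ Oren: 10:15–11:00, 11:30–11:45, 13:30–13:45.
Beatriz ∩ Bob ∩ Oren ∩ Emeka: 10:30–10:45, 11:30–11:45, 13:30–13:45.
Beatriz ∩ Bob ∩ Oren ∩ Emeka ∩ Zheng: 10:30–10:45, 11:30–11:45.
Total common minutes: 15 + 15 = 30.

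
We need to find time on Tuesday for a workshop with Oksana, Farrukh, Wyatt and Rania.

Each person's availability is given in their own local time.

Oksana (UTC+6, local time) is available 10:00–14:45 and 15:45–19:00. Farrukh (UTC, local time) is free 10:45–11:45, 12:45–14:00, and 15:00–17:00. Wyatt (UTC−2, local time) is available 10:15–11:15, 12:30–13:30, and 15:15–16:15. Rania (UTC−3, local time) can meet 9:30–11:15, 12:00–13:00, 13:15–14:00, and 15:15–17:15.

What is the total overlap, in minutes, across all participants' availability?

15 minutes

Oksana → UTC: 04:00–08:45, 09:45–13:00.
Farrukh → UTC: 10:45–11:45, 12:45–14:00, 15:00–17:00.
Wyatt → UTC: 12:15–13:15, 14:30–15:30, 17:15–18:15.
Rania → UTC: 12:30–14:15, 15:00–16:00, 16:15–17:00, 18:15–20:15.
Oksana ∩ Farrukh: 10:45–11:45, 12:45–13:00.
Oksana ∩ Farrukh ∩ Wyatt: 12:45–13:00.
Oksana ∩ Farrukh ∩ Wyatt ∩ Rania: 12:45–13:00.
Total common minutes: 15.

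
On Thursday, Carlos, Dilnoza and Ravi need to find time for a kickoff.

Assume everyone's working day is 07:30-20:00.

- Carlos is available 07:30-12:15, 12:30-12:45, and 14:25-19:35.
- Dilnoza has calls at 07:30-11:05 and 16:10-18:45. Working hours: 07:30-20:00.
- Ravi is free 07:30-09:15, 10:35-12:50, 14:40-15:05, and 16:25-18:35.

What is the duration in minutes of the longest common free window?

70 minutes

Dilnoza free within 07:30–20:00: 11:05–16:10, 18:45–20:00.
Carlos ∩ Dilnoza: 11:05–12:15, 12:30–12:45, 14:25–16:10, 18:45–19:35.
Carlos ∩ Dilnoza ∩ Ravi: 11:05–12:15, 12:30–12:45, 14:40–15:05.
Common window lengths: 70, 15, 25 min; longest is 70.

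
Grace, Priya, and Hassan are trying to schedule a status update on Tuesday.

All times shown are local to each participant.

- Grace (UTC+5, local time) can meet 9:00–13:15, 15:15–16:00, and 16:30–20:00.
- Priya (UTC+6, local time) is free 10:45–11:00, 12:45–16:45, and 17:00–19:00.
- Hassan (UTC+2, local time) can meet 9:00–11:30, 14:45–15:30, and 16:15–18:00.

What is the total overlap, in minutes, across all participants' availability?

90 minutes

Grace → UTC: 04:00–08:15, 10:15–11:00, 11:30–15:00.
Priya → UTC: 04:45–05:00, 06:45–10:45, 11:00–13:00.
Hassan → UTC: 07:00–09:30, 12:45–13:30, 14:15–16:00.
Grace ∩ Priya: 04:45–05:00, 06:45–08:15, 10:15–10:45, 11:30–13:00.
Grace ∩ Priya ∩ Hassan: 07:00–08:15, 12:45–13:00.
Total common minutes: 75 + 15 = 90.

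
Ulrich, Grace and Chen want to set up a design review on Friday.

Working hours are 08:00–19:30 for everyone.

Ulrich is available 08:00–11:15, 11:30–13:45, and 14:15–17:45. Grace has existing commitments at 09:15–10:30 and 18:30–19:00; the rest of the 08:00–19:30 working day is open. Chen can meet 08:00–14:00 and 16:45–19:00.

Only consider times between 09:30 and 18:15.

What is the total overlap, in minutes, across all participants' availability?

Grace free within 08:00–19:30: 08:00–09:15, 10:30–18:30, 19:00–19:30.
Ulrich ∩ Grace: 08:00–09:15, 10:30–11:15, 11:30–13:45, 14:15–17:45.
Ulrich ∩ Grace ∩ Chen: 08:00–09:15, 10:30–11:15, 11:30–13:45, 16:45–17:45.
Restricted to 09:30–18:15: 10:30–11:15, 11:30–13:45, 16:45–17:45.
Total common minutes: 45 + 135 + 60 = 240.

240 minutes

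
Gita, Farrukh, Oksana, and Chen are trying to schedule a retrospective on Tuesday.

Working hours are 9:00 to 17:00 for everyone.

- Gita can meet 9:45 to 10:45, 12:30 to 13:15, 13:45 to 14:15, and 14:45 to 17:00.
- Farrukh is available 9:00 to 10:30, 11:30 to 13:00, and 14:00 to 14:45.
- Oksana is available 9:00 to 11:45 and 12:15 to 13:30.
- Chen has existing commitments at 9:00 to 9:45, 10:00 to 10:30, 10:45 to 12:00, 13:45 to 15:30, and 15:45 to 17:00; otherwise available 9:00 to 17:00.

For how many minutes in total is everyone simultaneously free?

45 minutes

Chen free within 09:00–17:00: 09:45–10:00, 10:30–10:45, 12:00–13:45, 15:30–15:45.
Gita ∩ Farrukh: 09:45–10:30, 12:30–13:00, 14:00–14:15.
Gita ∩ Farrukh ∩ Oksana: 09:45–10:30, 12:30–13:00.
Gita ∩ Farrukh ∩ Oksana ∩ Chen: 09:45–10:00, 12:30–13:00.
Total common minutes: 15 + 30 = 45.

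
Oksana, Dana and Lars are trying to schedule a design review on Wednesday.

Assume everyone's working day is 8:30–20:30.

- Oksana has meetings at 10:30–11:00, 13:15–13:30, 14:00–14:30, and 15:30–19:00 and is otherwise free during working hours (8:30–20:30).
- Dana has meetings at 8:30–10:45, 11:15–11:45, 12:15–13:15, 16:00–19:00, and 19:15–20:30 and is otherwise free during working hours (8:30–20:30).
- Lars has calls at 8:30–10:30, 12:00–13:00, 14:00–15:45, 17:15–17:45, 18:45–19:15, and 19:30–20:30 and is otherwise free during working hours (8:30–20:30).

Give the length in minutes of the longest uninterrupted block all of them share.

Oksana free within 08:30–20:30: 08:30–10:30, 11:00–13:15, 13:30–14:00, 14:30–15:30, 19:00–20:30.
Dana free within 08:30–20:30: 10:45–11:15, 11:45–12:15, 13:15–16:00, 19:00–19:15.
Lars free within 08:30–20:30: 10:30–12:00, 13:00–14:00, 15:45–17:15, 17:45–18:45, 19:15–19:30.
Oksana ∩ Dana: 11:00–11:15, 11:45–12:15, 13:30–14:00, 14:30–15:30, 19:00–19:15.
Oksana ∩ Dana ∩ Lars: 11:00–11:15, 11:45–12:00, 13:30–14:00.
Common window lengths: 15, 15, 30 min; longest is 30.

30 minutes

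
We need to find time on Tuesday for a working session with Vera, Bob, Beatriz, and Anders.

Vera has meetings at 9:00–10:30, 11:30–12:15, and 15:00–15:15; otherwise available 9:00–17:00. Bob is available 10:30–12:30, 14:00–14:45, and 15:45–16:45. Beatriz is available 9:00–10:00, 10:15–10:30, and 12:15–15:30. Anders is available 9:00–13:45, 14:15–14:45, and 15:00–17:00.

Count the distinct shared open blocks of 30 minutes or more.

1

Vera free within 09:00–17:00: 10:30–11:30, 12:15–15:00, 15:15–17:00.
Vera ∩ Bob: 10:30–11:30, 12:15–12:30, 14:00–14:45, 15:45–16:45.
Vera ∩ Bob ∩ Beatriz: 12:15–12:30, 14:00–14:45.
Vera ∩ Bob ∩ Beatriz ∩ Anders: 12:15–12:30, 14:15–14:45.
Windows ≥ 30 min: 14:15–14:45.
That's 1 window.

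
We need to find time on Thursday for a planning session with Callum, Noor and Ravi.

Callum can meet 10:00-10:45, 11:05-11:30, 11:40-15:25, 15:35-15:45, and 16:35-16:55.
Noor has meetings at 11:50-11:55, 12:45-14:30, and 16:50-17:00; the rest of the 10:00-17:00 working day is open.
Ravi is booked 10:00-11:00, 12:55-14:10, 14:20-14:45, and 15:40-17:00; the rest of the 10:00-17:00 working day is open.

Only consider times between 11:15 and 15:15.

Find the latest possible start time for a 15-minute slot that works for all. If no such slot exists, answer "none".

Noor free within 10:00–17:00: 10:00–11:50, 11:55–12:45, 14:30–16:50.
Ravi free within 10:00–17:00: 11:00–12:55, 14:10–14:20, 14:45–15:40.
Callum ∩ Noor: 10:00–10:45, 11:05–11:30, 11:40–11:50, 11:55–12:45, 14:30–15:25, 15:35–15:45, 16:35–16:50.
Callum ∩ Noor ∩ Ravi: 11:05–11:30, 11:40–11:50, 11:55–12:45, 14:45–15:25, 15:35–15:40.
Restricted to 11:15–15:15: 11:15–11:30, 11:40–11:50, 11:55–12:45, 14:45–15:15.
Windows ≥ 15 min: 11:15–11:30, 11:55–12:45, 14:45–15:15.
Latest start in the last window 14:45–15:15 is 15:15 − 15 min = 15:00.

15:00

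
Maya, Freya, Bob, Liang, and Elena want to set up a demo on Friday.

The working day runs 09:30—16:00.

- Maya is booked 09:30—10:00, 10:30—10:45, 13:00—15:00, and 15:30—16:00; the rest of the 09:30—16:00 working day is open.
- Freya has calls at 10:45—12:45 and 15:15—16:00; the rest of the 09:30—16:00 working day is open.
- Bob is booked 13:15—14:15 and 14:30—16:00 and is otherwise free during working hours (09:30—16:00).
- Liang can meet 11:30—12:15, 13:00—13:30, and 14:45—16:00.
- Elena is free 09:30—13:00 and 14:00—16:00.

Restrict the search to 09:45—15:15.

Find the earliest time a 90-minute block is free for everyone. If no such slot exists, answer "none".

Maya free within 09:30–16:00: 10:00–10:30, 10:45–13:00, 15:00–15:30.
Freya free within 09:30–16:00: 09:30–10:45, 12:45–15:15.
Bob free within 09:30–16:00: 09:30–13:15, 14:15–14:30.
Maya ∩ Freya: 10:00–10:30, 12:45–13:00, 15:00–15:15.
Maya ∩ Freya ∩ Bob: 10:00–10:30, 12:45–13:00.
Maya ∩ Freya ∩ Bob ∩ Liang: (none).
Maya ∩ Freya ∩ Bob ∩ Liang ∩ Elena: (none).
Restricted to 09:45–15:15: (none).
Windows ≥ 90 min: (none).

none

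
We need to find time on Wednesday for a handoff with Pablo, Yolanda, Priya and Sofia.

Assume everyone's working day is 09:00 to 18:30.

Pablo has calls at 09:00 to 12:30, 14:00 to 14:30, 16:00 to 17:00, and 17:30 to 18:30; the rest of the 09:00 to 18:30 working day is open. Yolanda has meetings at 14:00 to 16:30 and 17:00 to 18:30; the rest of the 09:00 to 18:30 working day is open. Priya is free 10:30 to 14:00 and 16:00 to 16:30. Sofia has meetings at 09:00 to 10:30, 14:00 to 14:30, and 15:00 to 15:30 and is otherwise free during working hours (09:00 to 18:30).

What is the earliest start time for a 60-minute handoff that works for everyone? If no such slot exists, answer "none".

Pablo free within 09:00–18:30: 12:30–14:00, 14:30–16:00, 17:00–17:30.
Yolanda free within 09:00–18:30: 09:00–14:00, 16:30–17:00.
Sofia free within 09:00–18:30: 10:30–14:00, 14:30–15:00, 15:30–18:30.
Pablo ∩ Yolanda: 12:30–14:00.
Pablo ∩ Yolanda ∩ Priya: 12:30–14:00.
Pablo ∩ Yolanda ∩ Priya ∩ Sofia: 12:30–14:00.
Windows ≥ 60 min: 12:30–14:00.
Earliest such window starts at 12:30.

12:30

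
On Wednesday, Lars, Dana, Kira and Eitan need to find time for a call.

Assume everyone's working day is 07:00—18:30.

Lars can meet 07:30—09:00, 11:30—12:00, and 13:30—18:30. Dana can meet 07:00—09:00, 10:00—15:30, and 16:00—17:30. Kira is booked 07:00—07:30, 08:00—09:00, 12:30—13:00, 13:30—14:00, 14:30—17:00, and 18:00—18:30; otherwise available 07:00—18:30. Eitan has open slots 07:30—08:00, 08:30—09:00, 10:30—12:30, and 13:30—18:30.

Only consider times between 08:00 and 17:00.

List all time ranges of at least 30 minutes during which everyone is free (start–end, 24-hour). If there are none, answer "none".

Kira free within 07:00–18:30: 07:30–08:00, 09:00–12:30, 13:00–13:30, 14:00–14:30, 17:00–18:00.
Lars ∩ Dana: 07:30–09:00, 11:30–12:00, 13:30–15:30, 16:00–17:30.
Lars ∩ Dana ∩ Kira: 07:30–08:00, 11:30–12:00, 14:00–14:30, 17:00–17:30.
Lars ∩ Dana ∩ Kira ∩ Eitan: 07:30–08:00, 11:30–12:00, 14:00–14:30, 17:00–17:30.
Restricted to 08:00–17:00: 11:30–12:00, 14:00–14:30.
Windows ≥ 30 min: 11:30–12:00, 14:00–14:30.

11:30–12:00, 14:00–14:30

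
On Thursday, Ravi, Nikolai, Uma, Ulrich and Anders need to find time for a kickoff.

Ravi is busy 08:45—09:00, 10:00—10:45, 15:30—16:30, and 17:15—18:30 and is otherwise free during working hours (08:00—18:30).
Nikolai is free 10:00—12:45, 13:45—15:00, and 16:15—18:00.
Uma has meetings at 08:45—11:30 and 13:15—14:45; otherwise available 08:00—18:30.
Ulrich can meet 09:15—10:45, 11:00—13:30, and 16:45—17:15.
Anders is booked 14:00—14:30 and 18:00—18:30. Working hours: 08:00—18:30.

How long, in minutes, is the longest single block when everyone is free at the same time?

75 minutes

Ravi free within 08:00–18:30: 08:00–08:45, 09:00–10:00, 10:45–15:30, 16:30–17:15.
Uma free within 08:00–18:30: 08:00–08:45, 11:30–13:15, 14:45–18:30.
Anders free within 08:00–18:30: 08:00–14:00, 14:30–18:00.
Ravi ∩ Nikolai: 10:45–12:45, 13:45–15:00, 16:30–17:15.
Ravi ∩ Nikolai ∩ Uma: 11:30–12:45, 14:45–15:00, 16:30–17:15.
Ravi ∩ Nikolai ∩ Uma ∩ Ulrich: 11:30–12:45, 16:45–17:15.
Ravi ∩ Nikolai ∩ Uma ∩ Ulrich ∩ Anders: 11:30–12:45, 16:45–17:15.
Common window lengths: 75, 30 min; longest is 75.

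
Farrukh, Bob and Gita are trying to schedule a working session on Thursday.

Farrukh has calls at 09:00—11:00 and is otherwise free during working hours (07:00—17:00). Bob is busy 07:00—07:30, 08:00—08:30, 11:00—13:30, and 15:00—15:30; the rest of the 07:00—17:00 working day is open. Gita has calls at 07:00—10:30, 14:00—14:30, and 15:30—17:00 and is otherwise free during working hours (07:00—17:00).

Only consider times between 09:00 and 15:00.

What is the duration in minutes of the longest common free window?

Farrukh free within 07:00–17:00: 07:00–09:00, 11:00–17:00.
Bob free within 07:00–17:00: 07:30–08:00, 08:30–11:00, 13:30–15:00, 15:30–17:00.
Gita free within 07:00–17:00: 10:30–14:00, 14:30–15:30.
Farrukh ∩ Bob: 07:30–08:00, 08:30–09:00, 13:30–15:00, 15:30–17:00.
Farrukh ∩ Bob ∩ Gita: 13:30–14:00, 14:30–15:00.
Restricted to 09:00–15:00: 13:30–14:00, 14:30–15:00.
Common window lengths: 30, 30 min; longest is 30.

30 minutes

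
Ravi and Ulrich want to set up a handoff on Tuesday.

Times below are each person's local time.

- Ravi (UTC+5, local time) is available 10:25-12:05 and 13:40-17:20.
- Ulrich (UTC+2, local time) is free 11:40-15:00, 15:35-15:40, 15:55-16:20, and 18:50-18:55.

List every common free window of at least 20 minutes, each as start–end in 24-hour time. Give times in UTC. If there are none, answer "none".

Ravi → UTC: 05:25–07:05, 08:40–12:20.
Ulrich → UTC: 09:40–13:00, 13:35–13:40, 13:55–14:20, 16:50–16:55.
Ravi ∩ Ulrich: 09:40–12:20.
Windows ≥ 20 min: 09:40–12:20.

09:40–12:20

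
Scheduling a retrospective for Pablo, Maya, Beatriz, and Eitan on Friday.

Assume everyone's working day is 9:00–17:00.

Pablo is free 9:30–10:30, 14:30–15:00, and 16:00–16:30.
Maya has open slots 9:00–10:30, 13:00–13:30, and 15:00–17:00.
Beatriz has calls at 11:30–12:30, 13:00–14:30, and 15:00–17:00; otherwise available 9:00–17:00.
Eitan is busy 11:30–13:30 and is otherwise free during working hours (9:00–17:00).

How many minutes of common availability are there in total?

60 minutes

Beatriz free within 09:00–17:00: 09:00–11:30, 12:30–13:00, 14:30–15:00.
Eitan free within 09:00–17:00: 09:00–11:30, 13:30–17:00.
Pablo ∩ Maya: 09:30–10:30, 16:00–16:30.
Pablo ∩ Maya ∩ Beatriz: 09:30–10:30.
Pablo ∩ Maya ∩ Beatriz ∩ Eitan: 09:30–10:30.
Total common minutes: 60.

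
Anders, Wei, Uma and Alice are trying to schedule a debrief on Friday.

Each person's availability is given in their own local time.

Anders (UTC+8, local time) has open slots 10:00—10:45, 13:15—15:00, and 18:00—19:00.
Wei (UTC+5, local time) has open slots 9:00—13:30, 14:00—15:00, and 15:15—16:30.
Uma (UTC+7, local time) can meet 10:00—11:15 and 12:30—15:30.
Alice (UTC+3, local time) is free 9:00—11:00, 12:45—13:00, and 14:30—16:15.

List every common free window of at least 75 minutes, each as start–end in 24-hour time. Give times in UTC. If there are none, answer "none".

Anders → UTC: 02:00–02:45, 05:15–07:00, 10:00–11:00.
Wei → UTC: 04:00–08:30, 09:00–10:00, 10:15–11:30.
Uma → UTC: 03:00–04:15, 05:30–08:30.
Alice → UTC: 06:00–08:00, 09:45–10:00, 11:30–13:15.
Anders ∩ Wei: 05:15–07:00, 10:15–11:00.
Anders ∩ Wei ∩ Uma: 05:30–07:00.
Anders ∩ Wei ∩ Uma ∩ Alice: 06:00–07:00.
Windows ≥ 75 min: (none).

none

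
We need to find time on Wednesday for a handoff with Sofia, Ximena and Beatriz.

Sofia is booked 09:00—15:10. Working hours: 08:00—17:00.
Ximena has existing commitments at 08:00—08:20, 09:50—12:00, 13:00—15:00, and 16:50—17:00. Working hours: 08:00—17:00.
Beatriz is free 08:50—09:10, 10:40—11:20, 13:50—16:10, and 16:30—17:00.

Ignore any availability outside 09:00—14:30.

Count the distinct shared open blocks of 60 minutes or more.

Sofia free within 08:00–17:00: 08:00–09:00, 15:10–17:00.
Ximena free within 08:00–17:00: 08:20–09:50, 12:00–13:00, 15:00–16:50.
Sofia ∩ Ximena: 08:20–09:00, 15:10–16:50.
Sofia ∩ Ximena ∩ Beatriz: 08:50–09:00, 15:10–16:10, 16:30–16:50.
Restricted to 09:00–14:30: (none).
Windows ≥ 60 min: (none).
That's 0 windows.

0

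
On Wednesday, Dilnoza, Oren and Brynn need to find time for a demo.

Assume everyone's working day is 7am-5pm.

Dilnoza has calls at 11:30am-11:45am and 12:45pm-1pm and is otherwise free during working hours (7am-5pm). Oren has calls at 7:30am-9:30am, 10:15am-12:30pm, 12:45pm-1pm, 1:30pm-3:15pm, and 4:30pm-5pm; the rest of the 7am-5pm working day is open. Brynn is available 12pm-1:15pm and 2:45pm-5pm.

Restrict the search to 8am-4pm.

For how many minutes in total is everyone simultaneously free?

75 minutes

Dilnoza free within 07:00–17:00: 07:00–11:30, 11:45–12:45, 13:00–17:00.
Oren free within 07:00–17:00: 07:00–07:30, 09:30–10:15, 12:30–12:45, 13:00–13:30, 15:15–16:30.
Dilnoza ∩ Oren: 07:00–07:30, 09:30–10:15, 12:30–12:45, 13:00–13:30, 15:15–16:30.
Dilnoza ∩ Oren ∩ Brynn: 12:30–12:45, 13:00–13:15, 15:15–16:30.
Restricted to 08:00–16:00: 12:30–12:45, 13:00–13:15, 15:15–16:00.
Total common minutes: 15 + 15 + 45 = 75.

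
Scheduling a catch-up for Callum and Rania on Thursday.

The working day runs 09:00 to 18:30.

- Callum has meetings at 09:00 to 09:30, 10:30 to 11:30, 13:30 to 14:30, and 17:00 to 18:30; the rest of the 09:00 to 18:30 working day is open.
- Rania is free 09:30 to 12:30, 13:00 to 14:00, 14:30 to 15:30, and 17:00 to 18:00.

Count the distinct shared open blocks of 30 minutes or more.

Callum free within 09:00–18:30: 09:30–10:30, 11:30–13:30, 14:30–17:00.
Callum ∩ Rania: 09:30–10:30, 11:30–12:30, 13:00–13:30, 14:30–15:30.
Windows ≥ 30 min: 09:30–10:30, 11:30–12:30, 13:00–13:30, 14:30–15:30.
That's 4 windows.

4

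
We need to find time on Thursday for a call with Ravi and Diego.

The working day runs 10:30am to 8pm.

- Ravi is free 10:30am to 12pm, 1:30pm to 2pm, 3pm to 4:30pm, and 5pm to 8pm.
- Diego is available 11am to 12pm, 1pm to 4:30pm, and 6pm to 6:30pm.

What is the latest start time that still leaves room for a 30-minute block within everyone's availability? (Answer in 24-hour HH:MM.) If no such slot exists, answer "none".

18:00

Ravi ∩ Diego: 11:00–12:00, 13:30–14:00, 15:00–16:30, 18:00–18:30.
Windows ≥ 30 min: 11:00–12:00, 13:30–14:00, 15:00–16:30, 18:00–18:30.
Latest start in the last window 18:00–18:30 is 18:30 − 30 min = 18:00.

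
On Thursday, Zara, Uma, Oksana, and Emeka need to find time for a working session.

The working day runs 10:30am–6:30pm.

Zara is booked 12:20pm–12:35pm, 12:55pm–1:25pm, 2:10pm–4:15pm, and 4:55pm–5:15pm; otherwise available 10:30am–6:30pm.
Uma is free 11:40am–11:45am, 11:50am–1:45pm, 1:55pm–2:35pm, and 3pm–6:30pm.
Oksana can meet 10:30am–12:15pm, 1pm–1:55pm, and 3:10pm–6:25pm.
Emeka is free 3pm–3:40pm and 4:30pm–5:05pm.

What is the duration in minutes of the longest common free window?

Zara free within 10:30–18:30: 10:30–12:20, 12:35–12:55, 13:25–14:10, 16:15–16:55, 17:15–18:30.
Zara ∩ Uma: 11:40–11:45, 11:50–12:20, 12:35–12:55, 13:25–13:45, 13:55–14:10, 16:15–16:55, 17:15–18:30.
Zara ∩ Uma ∩ Oksana: 11:40–11:45, 11:50–12:15, 13:25–13:45, 16:15–16:55, 17:15–18:25.
Zara ∩ Uma ∩ Oksana ∩ Emeka: 16:30–16:55.
Single common window of 25 minutes.

25 minutes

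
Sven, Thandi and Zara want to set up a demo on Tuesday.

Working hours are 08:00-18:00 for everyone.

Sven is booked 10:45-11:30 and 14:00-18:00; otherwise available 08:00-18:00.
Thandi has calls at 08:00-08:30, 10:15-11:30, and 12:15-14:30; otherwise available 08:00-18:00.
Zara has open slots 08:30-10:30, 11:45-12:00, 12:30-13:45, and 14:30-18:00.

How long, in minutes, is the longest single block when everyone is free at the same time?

105 minutes

Sven free within 08:00–18:00: 08:00–10:45, 11:30–14:00.
Thandi free within 08:00–18:00: 08:30–10:15, 11:30–12:15, 14:30–18:00.
Sven ∩ Thandi: 08:30–10:15, 11:30–12:15.
Sven ∩ Thandi ∩ Zara: 08:30–10:15, 11:45–12:00.
Common window lengths: 105, 15 min; longest is 105.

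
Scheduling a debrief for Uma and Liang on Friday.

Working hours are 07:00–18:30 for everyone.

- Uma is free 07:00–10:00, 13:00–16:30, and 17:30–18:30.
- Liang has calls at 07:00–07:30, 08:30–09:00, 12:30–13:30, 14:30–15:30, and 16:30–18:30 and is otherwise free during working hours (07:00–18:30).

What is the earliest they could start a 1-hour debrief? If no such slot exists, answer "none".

07:30

Liang free within 07:00–18:30: 07:30–08:30, 09:00–12:30, 13:30–14:30, 15:30–16:30.
Uma ∩ Liang: 07:30–08:30, 09:00–10:00, 13:30–14:30, 15:30–16:30.
Windows ≥ 60 min: 07:30–08:30, 09:00–10:00, 13:30–14:30, 15:30–16:30.
Earliest such window starts at 07:30.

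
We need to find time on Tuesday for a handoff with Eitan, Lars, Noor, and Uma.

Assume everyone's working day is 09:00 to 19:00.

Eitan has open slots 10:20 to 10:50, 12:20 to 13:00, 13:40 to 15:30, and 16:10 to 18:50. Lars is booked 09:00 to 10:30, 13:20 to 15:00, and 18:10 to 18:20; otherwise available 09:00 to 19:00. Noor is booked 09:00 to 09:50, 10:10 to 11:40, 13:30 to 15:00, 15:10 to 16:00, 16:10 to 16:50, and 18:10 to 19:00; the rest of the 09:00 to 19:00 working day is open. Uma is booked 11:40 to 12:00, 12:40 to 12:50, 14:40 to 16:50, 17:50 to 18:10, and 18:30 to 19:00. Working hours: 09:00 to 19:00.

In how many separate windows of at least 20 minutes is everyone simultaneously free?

2

Lars free within 09:00–19:00: 10:30–13:20, 15:00–18:10, 18:20–19:00.
Noor free within 09:00–19:00: 09:50–10:10, 11:40–13:30, 15:00–15:10, 16:00–16:10, 16:50–18:10.
Uma free within 09:00–19:00: 09:00–11:40, 12:00–12:40, 12:50–14:40, 16:50–17:50, 18:10–18:30.
Eitan ∩ Lars: 10:30–10:50, 12:20–13:00, 15:00–15:30, 16:10–18:10, 18:20–18:50.
Eitan ∩ Lars ∩ Noor: 12:20–13:00, 15:00–15:10, 16:50–18:10.
Eitan ∩ Lars ∩ Noor ∩ Uma: 12:20–12:40, 12:50–13:00, 16:50–17:50.
Windows ≥ 20 min: 12:20–12:40, 16:50–17:50.
That's 2 windows.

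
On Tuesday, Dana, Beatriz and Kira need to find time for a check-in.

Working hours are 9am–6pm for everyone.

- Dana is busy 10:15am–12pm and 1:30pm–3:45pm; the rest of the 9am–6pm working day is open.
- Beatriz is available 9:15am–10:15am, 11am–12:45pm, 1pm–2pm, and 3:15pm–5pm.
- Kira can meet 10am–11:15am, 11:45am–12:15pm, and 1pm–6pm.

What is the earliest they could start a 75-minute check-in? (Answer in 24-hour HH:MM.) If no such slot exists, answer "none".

Dana free within 09:00–18:00: 09:00–10:15, 12:00–13:30, 15:45–18:00.
Dana ∩ Beatriz: 09:15–10:15, 12:00–12:45, 13:00–13:30, 15:45–17:00.
Dana ∩ Beatriz ∩ Kira: 10:00–10:15, 12:00–12:15, 13:00–13:30, 15:45–17:00.
Windows ≥ 75 min: 15:45–17:00.
Earliest such window starts at 15:45.

15:45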